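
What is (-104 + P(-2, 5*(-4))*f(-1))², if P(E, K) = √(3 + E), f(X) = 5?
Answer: 9801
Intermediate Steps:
(-104 + P(-2, 5*(-4))*f(-1))² = (-104 + √(3 - 2)*5)² = (-104 + √1*5)² = (-104 + 1*5)² = (-104 + 5)² = (-99)² = 9801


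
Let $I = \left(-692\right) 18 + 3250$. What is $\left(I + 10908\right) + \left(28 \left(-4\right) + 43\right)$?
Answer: $1633$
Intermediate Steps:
$I = -9206$ ($I = -12456 + 3250 = -9206$)
$\left(I + 10908\right) + \left(28 \left(-4\right) + 43\right) = \left(-9206 + 10908\right) + \left(28 \left(-4\right) + 43\right) = 1702 + \left(-112 + 43\right) = 1702 - 69 = 1633$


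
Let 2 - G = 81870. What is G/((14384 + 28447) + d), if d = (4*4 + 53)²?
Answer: -20467/11898 ≈ -1.7202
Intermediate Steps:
G = -81868 (G = 2 - 1*81870 = 2 - 81870 = -81868)
d = 4761 (d = (16 + 53)² = 69² = 4761)
G/((14384 + 28447) + d) = -81868/((14384 + 28447) + 4761) = -81868/(42831 + 4761) = -81868/47592 = -81868*1/47592 = -20467/11898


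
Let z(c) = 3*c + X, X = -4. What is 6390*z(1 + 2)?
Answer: 31950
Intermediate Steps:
z(c) = -4 + 3*c (z(c) = 3*c - 4 = -4 + 3*c)
6390*z(1 + 2) = 6390*(-4 + 3*(1 + 2)) = 6390*(-4 + 3*3) = 6390*(-4 + 9) = 6390*5 = 31950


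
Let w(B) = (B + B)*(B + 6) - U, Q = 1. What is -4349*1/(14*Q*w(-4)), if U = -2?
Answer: 4349/196 ≈ 22.189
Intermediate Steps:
w(B) = 2 + 2*B*(6 + B) (w(B) = (B + B)*(B + 6) - 1*(-2) = (2*B)*(6 + B) + 2 = 2*B*(6 + B) + 2 = 2 + 2*B*(6 + B))
-4349*1/(14*Q*w(-4)) = -4349*1/(14*(2 + 2*(-4)**2 + 12*(-4))) = -4349*1/(14*(2 + 2*16 - 48)) = -4349*1/(14*(2 + 32 - 48)) = -4349/(-14*1*14) = -4349/((-14*14)) = -4349/(-196) = -4349*(-1/196) = 4349/196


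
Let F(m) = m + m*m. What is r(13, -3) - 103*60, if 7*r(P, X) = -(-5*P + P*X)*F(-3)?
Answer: -42636/7 ≈ -6090.9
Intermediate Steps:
F(m) = m + m²
r(P, X) = 30*P/7 - 6*P*X/7 (r(P, X) = (-(-5*P + P*X)*(-3*(1 - 3)))/7 = (-(-5*P + P*X)*(-3*(-2)))/7 = (-(-5*P + P*X)*6)/7 = (-(-30*P + 6*P*X))/7 = (30*P - 6*P*X)/7 = 30*P/7 - 6*P*X/7)
r(13, -3) - 103*60 = (6/7)*13*(5 - 1*(-3)) - 103*60 = (6/7)*13*(5 + 3) - 6180 = (6/7)*13*8 - 6180 = 624/7 - 6180 = -42636/7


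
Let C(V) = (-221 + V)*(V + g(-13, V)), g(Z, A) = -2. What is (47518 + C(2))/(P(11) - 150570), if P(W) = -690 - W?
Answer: -2066/6577 ≈ -0.31413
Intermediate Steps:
C(V) = (-221 + V)*(-2 + V) (C(V) = (-221 + V)*(V - 2) = (-221 + V)*(-2 + V))
(47518 + C(2))/(P(11) - 150570) = (47518 + (442 + 2² - 223*2))/((-690 - 1*11) - 150570) = (47518 + (442 + 4 - 446))/((-690 - 11) - 150570) = (47518 + 0)/(-701 - 150570) = 47518/(-151271) = 47518*(-1/151271) = -2066/6577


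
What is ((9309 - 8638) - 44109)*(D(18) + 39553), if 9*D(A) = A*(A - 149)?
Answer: -1706722458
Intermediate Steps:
D(A) = A*(-149 + A)/9 (D(A) = (A*(A - 149))/9 = (A*(-149 + A))/9 = A*(-149 + A)/9)
((9309 - 8638) - 44109)*(D(18) + 39553) = ((9309 - 8638) - 44109)*((⅑)*18*(-149 + 18) + 39553) = (671 - 44109)*((⅑)*18*(-131) + 39553) = -43438*(-262 + 39553) = -43438*39291 = -1706722458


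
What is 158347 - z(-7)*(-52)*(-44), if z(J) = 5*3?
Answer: 124027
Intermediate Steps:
z(J) = 15
158347 - z(-7)*(-52)*(-44) = 158347 - 15*(-52)*(-44) = 158347 - (-780)*(-44) = 158347 - 1*34320 = 158347 - 34320 = 124027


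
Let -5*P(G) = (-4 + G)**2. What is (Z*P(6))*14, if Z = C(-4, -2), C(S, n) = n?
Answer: 112/5 ≈ 22.400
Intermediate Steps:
P(G) = -(-4 + G)**2/5
Z = -2
(Z*P(6))*14 = -(-2)*(-4 + 6)**2/5*14 = -(-2)*2**2/5*14 = -(-2)*4/5*14 = -2*(-4/5)*14 = (8/5)*14 = 112/5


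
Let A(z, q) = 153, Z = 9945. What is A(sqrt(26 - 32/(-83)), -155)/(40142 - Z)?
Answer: 153/30197 ≈ 0.0050667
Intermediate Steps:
A(sqrt(26 - 32/(-83)), -155)/(40142 - Z) = 153/(40142 - 1*9945) = 153/(40142 - 9945) = 153/30197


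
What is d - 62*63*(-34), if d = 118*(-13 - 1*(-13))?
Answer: 132804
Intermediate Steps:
d = 0 (d = 118*(-13 + 13) = 118*0 = 0)
d - 62*63*(-34) = 0 - 62*63*(-34) = 0 - 3906*(-34) = 0 - 1*(-132804) = 0 + 132804 = 132804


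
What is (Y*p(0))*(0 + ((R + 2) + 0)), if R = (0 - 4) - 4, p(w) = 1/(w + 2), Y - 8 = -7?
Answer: -3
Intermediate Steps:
Y = 1 (Y = 8 - 7 = 1)
p(w) = 1/(2 + w)
R = -8 (R = -4 - 4 = -8)
(Y*p(0))*(0 + ((R + 2) + 0)) = (1/(2 + 0))*(0 + ((-8 + 2) + 0)) = (1/2)*(0 + (-6 + 0)) = (1*(1/2))*(0 - 6) = (1/2)*(-6) = -3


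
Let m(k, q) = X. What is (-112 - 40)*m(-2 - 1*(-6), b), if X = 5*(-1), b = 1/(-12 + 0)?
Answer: 760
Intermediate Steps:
b = -1/12 (b = 1/(-12) = -1/12 ≈ -0.083333)
X = -5
m(k, q) = -5
(-112 - 40)*m(-2 - 1*(-6), b) = (-112 - 40)*(-5) = -152*(-5) = 760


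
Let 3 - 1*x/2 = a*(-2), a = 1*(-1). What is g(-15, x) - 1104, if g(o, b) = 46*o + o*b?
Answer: -1824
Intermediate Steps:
a = -1
x = 2 (x = 6 - (-2)*(-2) = 6 - 2*2 = 6 - 4 = 2)
g(o, b) = 46*o + b*o
g(-15, x) - 1104 = -15*(46 + 2) - 1104 = -15*48 - 1104 = -720 - 1104 = -1824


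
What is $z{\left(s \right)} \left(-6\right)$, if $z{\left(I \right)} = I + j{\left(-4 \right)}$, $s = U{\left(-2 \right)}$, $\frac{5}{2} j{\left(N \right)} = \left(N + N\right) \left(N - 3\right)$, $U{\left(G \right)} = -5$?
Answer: $- \frac{522}{5} \approx -104.4$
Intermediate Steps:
$j{\left(N \right)} = \frac{4 N \left(-3 + N\right)}{5}$ ($j{\left(N \right)} = \frac{2 \left(N + N\right) \left(N - 3\right)}{5} = \frac{2 \cdot 2 N \left(-3 + N\right)}{5} = \frac{4 N \left(-3 + N\right)}{5}$)
$s = -5$
$z{\left(I \right)} = \frac{112}{5} + I$ ($z{\left(I \right)} = I + \frac{4}{5} \left(-4\right) \left(-3 - 4\right) = I + \frac{4}{5} \left(-4\right) \left(-7\right) = I + \frac{112}{5} = \frac{112}{5} + I$)
$z{\left(s \right)} \left(-6\right) = \left(\frac{112}{5} - 5\right) \left(-6\right) = \frac{87}{5} \left(-6\right) = - \frac{522}{5}$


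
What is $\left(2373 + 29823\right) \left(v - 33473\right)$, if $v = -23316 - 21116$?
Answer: $-2508229380$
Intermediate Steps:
$v = -44432$ ($v = -23316 - 21116 = -44432$)
$\left(2373 + 29823\right) \left(v - 33473\right) = \left(2373 + 29823\right) \left(-44432 - 33473\right) = 32196 \left(-77905\right) = -2508229380$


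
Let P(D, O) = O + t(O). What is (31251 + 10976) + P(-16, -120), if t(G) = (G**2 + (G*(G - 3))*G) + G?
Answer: -1714813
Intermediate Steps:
t(G) = G + G**2 + G**2*(-3 + G) (t(G) = (G**2 + (G*(-3 + G))*G) + G = (G**2 + G**2*(-3 + G)) + G = G + G**2 + G**2*(-3 + G))
P(D, O) = O + O*(1 + O**2 - 2*O)
(31251 + 10976) + P(-16, -120) = (31251 + 10976) - 120*(2 + (-120)**2 - 2*(-120)) = 42227 - 120*(2 + 14400 + 240) = 42227 - 120*14642 = 42227 - 1757040 = -1714813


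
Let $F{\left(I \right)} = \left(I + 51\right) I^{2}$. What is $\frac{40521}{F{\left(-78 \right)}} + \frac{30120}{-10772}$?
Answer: $- \frac{34514387}{11342916} \approx -3.0428$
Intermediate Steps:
$F{\left(I \right)} = I^{2} \left(51 + I\right)$ ($F{\left(I \right)} = \left(51 + I\right) I^{2} = I^{2} \left(51 + I\right)$)
$\frac{40521}{F{\left(-78 \right)}} + \frac{30120}{-10772} = \frac{40521}{\left(-78\right)^{2} \left(51 - 78\right)} + \frac{30120}{-10772} = \frac{40521}{6084 \left(-27\right)} + 30120 \left(- \frac{1}{10772}\right) = \frac{40521}{-164268} - \frac{7530}{2693} = 40521 \left(- \frac{1}{164268}\right) - \frac{7530}{2693} = - \frac{1039}{4212} - \frac{7530}{2693} = - \frac{34514387}{11342916}$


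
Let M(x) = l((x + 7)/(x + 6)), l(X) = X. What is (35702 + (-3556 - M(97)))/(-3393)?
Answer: -3310934/349479 ≈ -9.4739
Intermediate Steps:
M(x) = (7 + x)/(6 + x) (M(x) = (x + 7)/(x + 6) = (7 + x)/(6 + x))
(35702 + (-3556 - M(97)))/(-3393) = (35702 + (-3556 - (7 + 97)/(6 + 97)))/(-3393) = (35702 + (-3556 - 104/103))*(-1/3393) = (35702 - 366372/103)*(-1/3393) = (3310934/103)*(-1/3393) = -3310934/349479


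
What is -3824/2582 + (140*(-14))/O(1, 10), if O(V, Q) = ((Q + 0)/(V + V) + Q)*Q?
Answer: -281716/19365 ≈ -14.548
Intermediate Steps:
O(V, Q) = Q*(Q + Q/(2*V)) (O(V, Q) = (Q/((2*V)) + Q)*Q = (Q*(1/(2*V)) + Q)*Q = (Q/(2*V) + Q)*Q = (Q + Q/(2*V))*Q = Q*(Q + Q/(2*V)))
-3824/2582 + (140*(-14))/O(1, 10) = -3824/2582 + (140*(-14))/((10²*(½ + 1)/1)) = -3824*1/2582 - 1960/(100*1*(3/2)) = -1912/1291 - 1960/150 = -1912/1291 - 1960*1/150 = -1912/1291 - 196/15 = -281716/19365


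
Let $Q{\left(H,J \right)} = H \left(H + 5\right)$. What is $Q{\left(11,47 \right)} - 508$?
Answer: $-332$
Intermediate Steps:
$Q{\left(H,J \right)} = H \left(5 + H\right)$
$Q{\left(11,47 \right)} - 508 = 11 \left(5 + 11\right) - 508 = 11 \cdot 16 - 508 = 176 - 508 = -332$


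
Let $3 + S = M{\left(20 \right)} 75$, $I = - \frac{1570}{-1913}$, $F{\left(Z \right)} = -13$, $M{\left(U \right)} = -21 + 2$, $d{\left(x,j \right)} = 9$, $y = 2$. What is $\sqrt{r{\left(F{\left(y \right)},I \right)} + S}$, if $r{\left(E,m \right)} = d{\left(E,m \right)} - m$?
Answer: $\frac{i \sqrt{5195931821}}{1913} \approx 37.68 i$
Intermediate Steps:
$M{\left(U \right)} = -19$
$I = \frac{1570}{1913}$ ($I = \left(-1570\right) \left(- \frac{1}{1913}\right) = \frac{1570}{1913} \approx 0.8207$)
$r{\left(E,m \right)} = 9 - m$
$S = -1428$ ($S = -3 - 1425 = -1428$)
$\sqrt{r{\left(F{\left(y \right)},I \right)} + S} = \sqrt{\left(9 - \frac{1570}{1913}\right) - 1428} = \sqrt{\frac{15647}{1913} - 1428} = \sqrt{- \frac{2716117}{1913}} = \frac{i \sqrt{5195931821}}{1913}$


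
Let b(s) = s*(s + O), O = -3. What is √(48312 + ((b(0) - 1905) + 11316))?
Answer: √57723 ≈ 240.26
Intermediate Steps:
b(s) = s*(-3 + s) (b(s) = s*(s - 3) = s*(-3 + s))
√(48312 + ((b(0) - 1905) + 11316)) = √(48312 + ((0*(-3 + 0) - 1905) + 11316)) = √(48312 + ((0*(-3) - 1905) + 11316)) = √(48312 + ((0 - 1905) + 11316)) = √(48312 + (-1905 + 11316)) = √(48312 + 9411) = √57723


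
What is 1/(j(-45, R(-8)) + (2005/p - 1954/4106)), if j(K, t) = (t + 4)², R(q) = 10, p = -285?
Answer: 117021/22057174 ≈ 0.0053053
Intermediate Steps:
j(K, t) = (4 + t)²
1/(j(-45, R(-8)) + (2005/p - 1954/4106)) = 1/((4 + 10)² + (2005/(-285) - 1954/4106)) = 1/(14² + (2005*(-1/285) - 1954*1/4106)) = 1/(196 + (-401/57 - 977/2053)) = 1/(196 - 878942/117021) = 1/(22057174/117021) = 117021/22057174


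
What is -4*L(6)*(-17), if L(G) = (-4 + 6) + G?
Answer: 544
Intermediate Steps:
L(G) = 2 + G
-4*L(6)*(-17) = -4*(2 + 6)*(-17) = -4*8*(-17) = -32*(-17) = 544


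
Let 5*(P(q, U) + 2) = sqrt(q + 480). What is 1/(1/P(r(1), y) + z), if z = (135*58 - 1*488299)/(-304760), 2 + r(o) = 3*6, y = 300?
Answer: 15657328731560/25934397237139 - 464393288000*sqrt(31)/25934397237139 ≈ 0.50403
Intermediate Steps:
r(o) = 16 (r(o) = -2 + 3*6 = -2 + 18 = 16)
P(q, U) = -2 + sqrt(480 + q)/5 (P(q, U) = -2 + sqrt(q + 480)/5 = -2 + sqrt(480 + q)/5)
z = 480469/304760 (z = (7830 - 488299)*(-1/304760) = -480469*(-1/304760) = 480469/304760 ≈ 1.5765)
1/(1/P(r(1), y) + z) = 1/(1/(-2 + sqrt(480 + 16)/5) + 480469/304760) = 1/(1/(-2 + sqrt(496)/5) + 480469/304760) = 1/(1/(-2 + (4*sqrt(31))/5) + 480469/304760) = 1/(1/(-2 + 4*sqrt(31)/5) + 480469/304760) = 1/(480469/304760 + 1/(-2 + 4*sqrt(31)/5))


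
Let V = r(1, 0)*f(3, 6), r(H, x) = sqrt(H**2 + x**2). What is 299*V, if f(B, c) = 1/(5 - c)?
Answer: -299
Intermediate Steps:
V = -1 (V = sqrt(1**2 + 0**2)*(-1/(-5 + 6)) = sqrt(1 + 0)*(-1/1) = sqrt(1)*(-1*1) = 1*(-1) = -1)
299*V = 299*(-1) = -299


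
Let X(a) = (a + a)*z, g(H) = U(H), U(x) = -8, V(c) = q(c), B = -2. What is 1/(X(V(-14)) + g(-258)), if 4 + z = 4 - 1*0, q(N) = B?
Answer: -⅛ ≈ -0.12500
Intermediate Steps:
q(N) = -2
z = 0 (z = -4 + (4 - 1*0) = -4 + (4 + 0) = -4 + 4 = 0)
V(c) = -2
g(H) = -8
X(a) = 0 (X(a) = (a + a)*0 = (2*a)*0 = 0)
1/(X(V(-14)) + g(-258)) = 1/(0 - 8) = 1/(-8) = -⅛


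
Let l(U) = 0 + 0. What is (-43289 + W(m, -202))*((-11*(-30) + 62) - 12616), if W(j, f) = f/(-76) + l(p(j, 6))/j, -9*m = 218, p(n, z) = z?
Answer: 10053512672/19 ≈ 5.2913e+8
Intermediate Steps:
m = -218/9 (m = -⅑*218 = -218/9 ≈ -24.222)
l(U) = 0
W(j, f) = -f/76 (W(j, f) = f/(-76) + 0/j = f*(-1/76) + 0 = -f/76 + 0 = -f/76)
(-43289 + W(m, -202))*((-11*(-30) + 62) - 12616) = (-43289 - 1/76*(-202))*((-11*(-30) + 62) - 12616) = (-43289 + 101/38)*((330 + 62) - 12616) = -1644881*(392 - 12616)/38 = -1644881/38*(-12224) = 10053512672/19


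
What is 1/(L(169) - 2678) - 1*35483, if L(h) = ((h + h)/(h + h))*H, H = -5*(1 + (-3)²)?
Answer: -96797625/2728 ≈ -35483.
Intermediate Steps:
H = -50 (H = -5*(1 + 9) = -5*10 = -50)
L(h) = -50 (L(h) = ((h + h)/(h + h))*(-50) = ((2*h)/((2*h)))*(-50) = ((2*h)*(1/(2*h)))*(-50) = 1*(-50) = -50)
1/(L(169) - 2678) - 1*35483 = 1/(-50 - 2678) - 1*35483 = 1/(-2728) - 35483 = -1/2728 - 35483 = -96797625/2728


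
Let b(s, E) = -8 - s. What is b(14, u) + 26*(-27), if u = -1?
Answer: -724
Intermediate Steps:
b(14, u) + 26*(-27) = (-8 - 1*14) + 26*(-27) = (-8 - 14) - 702 = -22 - 702 = -724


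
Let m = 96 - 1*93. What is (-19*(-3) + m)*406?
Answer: 24360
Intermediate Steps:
m = 3 (m = 96 - 93 = 3)
(-19*(-3) + m)*406 = (-19*(-3) + 3)*406 = (57 + 3)*406 = 60*406 = 24360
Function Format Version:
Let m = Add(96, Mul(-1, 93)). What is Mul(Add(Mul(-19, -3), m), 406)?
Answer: 24360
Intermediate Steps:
m = 3 (m = Add(96, -93) = 3)
Mul(Add(Mul(-19, -3), m), 406) = Mul(Add(Mul(-19, -3), 3), 406) = Mul(Add(57, 3), 406) = Mul(60, 406) = 24360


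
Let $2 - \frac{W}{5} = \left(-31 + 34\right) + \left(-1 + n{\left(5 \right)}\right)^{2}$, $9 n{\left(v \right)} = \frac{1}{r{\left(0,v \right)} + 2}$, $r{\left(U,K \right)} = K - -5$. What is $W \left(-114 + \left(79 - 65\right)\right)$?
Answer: $\frac{2889125}{2916} \approx 990.78$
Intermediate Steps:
$r{\left(U,K \right)} = 5 + K$ ($r{\left(U,K \right)} = K + 5 = 5 + K$)
$n{\left(v \right)} = \frac{1}{9 \left(7 + v\right)}$ ($n{\left(v \right)} = \frac{1}{9 \left(\left(5 + v\right) + 2\right)} = \frac{1}{9 \left(7 + v\right)}$)
$W = - \frac{115565}{11664}$ ($W = 10 - 5 \left(\left(-31 + 34\right) + \left(-1 + \frac{1}{9 \left(7 + 5\right)}\right)^{2}\right) = 10 - 5 \left(3 + \left(-1 + \frac{1}{9 \cdot 12}\right)^{2}\right) = 10 - 5 \left(3 + \left(-1 + \frac{1}{9} \cdot \frac{1}{12}\right)^{2}\right) = 10 - 5 \left(3 + \left(-1 + \frac{1}{108}\right)^{2}\right) = 10 - 5 \left(3 + \left(- \frac{107}{108}\right)^{2}\right) = 10 - 5 \left(3 + \frac{11449}{11664}\right) = 10 - \frac{232205}{11664} = - \frac{115565}{11664} \approx -9.9078$)
$W \left(-114 + \left(79 - 65\right)\right) = - \frac{115565 \left(-114 + \left(79 - 65\right)\right)}{11664} = - \frac{115565 \left(-114 + 14\right)}{11664} = \left(- \frac{115565}{11664}\right) \left(-100\right) = \frac{2889125}{2916}$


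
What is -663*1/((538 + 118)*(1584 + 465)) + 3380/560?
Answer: 18928481/3136336 ≈ 6.0352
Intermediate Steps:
-663*1/((538 + 118)*(1584 + 465)) + 3380/560 = -663/(656*2049) + 3380*(1/560) = -663/1344144 + 169/28 = -663*1/1344144 + 169/28 = -221/448048 + 169/28 = 18928481/3136336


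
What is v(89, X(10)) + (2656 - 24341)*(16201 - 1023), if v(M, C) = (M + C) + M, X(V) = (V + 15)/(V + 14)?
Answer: -7899234023/24 ≈ -3.2913e+8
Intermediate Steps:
X(V) = (15 + V)/(14 + V)
v(M, C) = C + 2*M (v(M, C) = (C + M) + M = C + 2*M)
v(89, X(10)) + (2656 - 24341)*(16201 - 1023) = ((15 + 10)/(14 + 10) + 2*89) + (2656 - 24341)*(16201 - 1023) = (25/24 + 178) - 21685*15178 = ((1/24)*25 + 178) - 329134930 = (25/24 + 178) - 329134930 = 4297/24 - 329134930 = -7899234023/24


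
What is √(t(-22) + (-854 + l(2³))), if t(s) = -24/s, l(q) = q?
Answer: I*√102234/11 ≈ 29.067*I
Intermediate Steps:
√(t(-22) + (-854 + l(2³))) = √(-24/(-22) + (-854 + 2³)) = √(-24*(-1/22) + (-854 + 8)) = √(12/11 - 846) = √(-9294/11) = I*√102234/11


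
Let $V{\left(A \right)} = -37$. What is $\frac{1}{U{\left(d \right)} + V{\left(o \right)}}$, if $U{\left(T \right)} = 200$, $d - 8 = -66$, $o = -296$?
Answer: $\frac{1}{163} \approx 0.006135$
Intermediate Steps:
$d = -58$ ($d = 8 - 66 = -58$)
$\frac{1}{U{\left(d \right)} + V{\left(o \right)}} = \frac{1}{200 - 37} = \frac{1}{163}$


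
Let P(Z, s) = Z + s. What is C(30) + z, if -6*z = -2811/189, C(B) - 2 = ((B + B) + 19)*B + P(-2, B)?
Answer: 908137/378 ≈ 2402.5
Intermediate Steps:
C(B) = B + B*(19 + 2*B) (C(B) = 2 + (((B + B) + 19)*B + (-2 + B)) = 2 + ((2*B + 19)*B + (-2 + B)) = 2 + ((19 + 2*B)*B + (-2 + B)) = 2 + (B*(19 + 2*B) + (-2 + B)) = 2 + (-2 + B + B*(19 + 2*B)) = B + B*(19 + 2*B))
z = 937/378 (z = -(-937)/(2*189) = -⅙*(-937/63) = 937/378 ≈ 2.4788)
C(30) + z = 2*30*(10 + 30) + 937/378 = 2*30*40 + 937/378 = 2400 + 937/378 = 908137/378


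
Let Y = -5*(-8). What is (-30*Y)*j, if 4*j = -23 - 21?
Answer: 13200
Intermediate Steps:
j = -11 (j = (-23 - 21)/4 = (1/4)*(-44) = -11)
Y = 40
(-30*Y)*j = -30*40*(-11) = -1200*(-11) = 13200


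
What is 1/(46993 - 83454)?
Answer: -1/36461 ≈ -2.7427e-5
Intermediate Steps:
1/(46993 - 83454) = 1/(-36461) = -1/36461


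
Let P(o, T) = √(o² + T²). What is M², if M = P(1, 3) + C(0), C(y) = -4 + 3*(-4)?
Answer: (16 - √10)² ≈ 164.81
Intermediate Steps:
P(o, T) = √(T² + o²)
C(y) = -16 (C(y) = -4 - 12 = -16)
M = -16 + √10 (M = √(3² + 1²) - 16 = √(9 + 1) - 16 = √10 - 16 = -16 + √10 ≈ -12.838)
M² = (-16 + √10)²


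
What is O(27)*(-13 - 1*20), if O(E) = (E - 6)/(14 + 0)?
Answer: -99/2 ≈ -49.500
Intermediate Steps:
O(E) = -3/7 + E/14 (O(E) = (-6 + E)/14 = (-6 + E)*(1/14) = -3/7 + E/14)
O(27)*(-13 - 1*20) = (-3/7 + (1/14)*27)*(-13 - 1*20) = (-3/7 + 27/14)*(-13 - 20) = (3/2)*(-33) = -99/2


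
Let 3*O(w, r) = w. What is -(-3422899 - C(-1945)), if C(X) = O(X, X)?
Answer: 10266752/3 ≈ 3.4223e+6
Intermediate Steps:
O(w, r) = w/3
C(X) = X/3
-(-3422899 - C(-1945)) = -(-3422899 - (-1945)/3) = -(-3422899 - 1*(-1945/3)) = -(-3422899 + 1945/3) = -1*(-10266752/3) = 10266752/3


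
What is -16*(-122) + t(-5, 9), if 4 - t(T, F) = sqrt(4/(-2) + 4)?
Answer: 1956 - sqrt(2) ≈ 1954.6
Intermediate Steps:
t(T, F) = 4 - sqrt(2) (t(T, F) = 4 - sqrt(4/(-2) + 4) = 4 - sqrt(4*(-1/2) + 4) = 4 - sqrt(-2 + 4) = 4 - sqrt(2))
-16*(-122) + t(-5, 9) = -16*(-122) + (4 - sqrt(2)) = 1952 + (4 - sqrt(2)) = 1956 - sqrt(2)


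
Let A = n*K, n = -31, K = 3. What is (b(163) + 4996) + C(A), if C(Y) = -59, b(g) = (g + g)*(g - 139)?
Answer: 12761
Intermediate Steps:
b(g) = 2*g*(-139 + g) (b(g) = (2*g)*(-139 + g) = 2*g*(-139 + g))
A = -93 (A = -31*3 = -93)
(b(163) + 4996) + C(A) = (2*163*(-139 + 163) + 4996) - 59 = (2*163*24 + 4996) - 59 = (7824 + 4996) - 59 = 12820 - 59 = 12761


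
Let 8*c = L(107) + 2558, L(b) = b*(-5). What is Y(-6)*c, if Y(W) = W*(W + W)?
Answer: 18207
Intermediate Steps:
L(b) = -5*b
Y(W) = 2*W² (Y(W) = W*(2*W) = 2*W²)
c = 2023/8 (c = (-5*107 + 2558)/8 = (-535 + 2558)/8 = (⅛)*2023 = 2023/8 ≈ 252.88)
Y(-6)*c = (2*(-6)²)*(2023/8) = (2*36)*(2023/8) = 72*(2023/8) = 18207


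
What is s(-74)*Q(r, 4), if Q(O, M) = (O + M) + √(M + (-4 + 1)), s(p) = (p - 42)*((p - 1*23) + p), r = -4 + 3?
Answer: 79344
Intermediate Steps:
r = -1
s(p) = (-42 + p)*(-23 + 2*p) (s(p) = (-42 + p)*((p - 23) + p) = (-42 + p)*((-23 + p) + p) = (-42 + p)*(-23 + 2*p))
Q(O, M) = M + O + √(-3 + M) (Q(O, M) = (M + O) + √(M - 3) = (M + O) + √(-3 + M) = M + O + √(-3 + M))
s(-74)*Q(r, 4) = (966 - 107*(-74) + 2*(-74)²)*(4 - 1 + √(-3 + 4)) = (966 + 7918 + 2*5476)*(4 - 1 + √1) = (966 + 7918 + 10952)*(4 - 1 + 1) = 19836*4 = 79344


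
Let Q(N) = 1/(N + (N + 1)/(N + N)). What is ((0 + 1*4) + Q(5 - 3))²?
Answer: 2304/121 ≈ 19.041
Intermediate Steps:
Q(N) = 1/(N + (1 + N)/(2*N)) (Q(N) = 1/(N + (1 + N)/((2*N))) = 1/(N + (1 + N)*(1/(2*N))) = 1/(N + (1 + N)/(2*N)))
((0 + 1*4) + Q(5 - 3))² = ((0 + 1*4) + 2*(5 - 3)/(1 + (5 - 3) + 2*(5 - 3)²))² = ((0 + 4) + 2*2/(1 + 2 + 2*2²))² = (4 + 2*2/(1 + 2 + 2*4))² = (4 + 2*2/(1 + 2 + 8))² = (4 + 2*2/11)² = (4 + 2*2*(1/11))² = (4 + 4/11)² = (48/11)² = 2304/121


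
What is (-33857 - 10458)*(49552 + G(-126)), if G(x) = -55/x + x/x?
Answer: -276691027895/126 ≈ -2.1960e+9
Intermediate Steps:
G(x) = 1 - 55/x (G(x) = -55/x + 1 = 1 - 55/x)
(-33857 - 10458)*(49552 + G(-126)) = (-33857 - 10458)*(49552 + (-55 - 126)/(-126)) = -44315*(49552 - 1/126*(-181)) = -44315*(49552 + 181/126) = -44315*6243733/126 = -276691027895/126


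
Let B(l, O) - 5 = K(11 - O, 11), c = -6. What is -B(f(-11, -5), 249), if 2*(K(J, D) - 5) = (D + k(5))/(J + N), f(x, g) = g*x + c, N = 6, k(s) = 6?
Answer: -4623/464 ≈ -9.9634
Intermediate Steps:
f(x, g) = -6 + g*x (f(x, g) = g*x - 6 = -6 + g*x)
K(J, D) = 5 + (6 + D)/(2*(6 + J)) (K(J, D) = 5 + ((D + 6)/(J + 6))/2 = 5 + ((6 + D)/(6 + J))/2 = 5 + (6 + D)/(2*(6 + J)))
B(l, O) = 5 + (187 - 10*O)/(2*(17 - O)) (B(l, O) = 5 + (66 + 11 + 10*(11 - O))/(2*(6 + (11 - O))) = 5 + (66 + 11 + (110 - 10*O))/(2*(17 - O)) = 5 + (187 - 10*O)/(2*(17 - O)))
-B(f(-11, -5), 249) = -(-357 + 20*249)/(2*(-17 + 249)) = -(-357 + 4980)/(2*232) = -4623/(2*232) = -1*4623/464 = -4623/464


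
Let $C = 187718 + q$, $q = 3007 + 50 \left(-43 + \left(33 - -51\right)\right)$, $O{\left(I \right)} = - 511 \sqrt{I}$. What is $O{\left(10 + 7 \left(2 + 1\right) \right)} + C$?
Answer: $192775 - 511 \sqrt{31} \approx 1.8993 \cdot 10^{5}$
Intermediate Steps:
$q = 5057$ ($q = 3007 + 50 \left(-43 + \left(33 + 51\right)\right) = 3007 + 50 \left(-43 + 84\right) = 3007 + 50 \cdot 41 = 3007 + 2050 = 5057$)
$C = 192775$ ($C = 187718 + 5057 = 192775$)
$O{\left(10 + 7 \left(2 + 1\right) \right)} + C = - 511 \sqrt{10 + 7 \left(2 + 1\right)} + 192775 = - 511 \sqrt{10 + 7 \cdot 3} + 192775 = - 511 \sqrt{10 + 21} + 192775 = - 511 \sqrt{31} + 192775 = 192775 - 511 \sqrt{31}$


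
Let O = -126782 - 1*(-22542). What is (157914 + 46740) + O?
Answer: 100414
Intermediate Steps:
O = -104240 (O = -126782 + 22542 = -104240)
(157914 + 46740) + O = (157914 + 46740) - 104240 = 204654 - 104240 = 100414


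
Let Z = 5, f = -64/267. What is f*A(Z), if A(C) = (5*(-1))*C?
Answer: 1600/267 ≈ 5.9925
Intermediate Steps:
f = -64/267 (f = -64*1/267 = -64/267 ≈ -0.23970)
A(C) = -5*C
f*A(Z) = -(-320)*5/267 = -64/267*(-25) = 1600/267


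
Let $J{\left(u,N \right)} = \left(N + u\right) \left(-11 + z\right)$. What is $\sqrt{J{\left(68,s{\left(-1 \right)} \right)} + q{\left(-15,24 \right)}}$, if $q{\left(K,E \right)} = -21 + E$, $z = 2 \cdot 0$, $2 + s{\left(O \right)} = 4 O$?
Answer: $i \sqrt{679} \approx 26.058 i$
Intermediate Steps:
$s{\left(O \right)} = -2 + 4 O$
$z = 0$
$J{\left(u,N \right)} = - 11 N - 11 u$ ($J{\left(u,N \right)} = \left(N + u\right) \left(-11 + 0\right) = \left(N + u\right) \left(-11\right) = - 11 N - 11 u$)
$\sqrt{J{\left(68,s{\left(-1 \right)} \right)} + q{\left(-15,24 \right)}} = \sqrt{\left(- 11 \left(-2 + 4 \left(-1\right)\right) - 748\right) + \left(-21 + 24\right)} = \sqrt{\left(- 11 \left(-2 - 4\right) - 748\right) + 3} = \sqrt{\left(\left(-11\right) \left(-6\right) - 748\right) + 3} = \sqrt{\left(66 - 748\right) + 3} = \sqrt{-682 + 3} = \sqrt{-679} = i \sqrt{679}$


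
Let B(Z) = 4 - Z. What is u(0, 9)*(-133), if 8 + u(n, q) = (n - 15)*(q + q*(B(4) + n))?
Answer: 19019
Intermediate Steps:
u(n, q) = -8 + (-15 + n)*(q + n*q) (u(n, q) = -8 + (n - 15)*(q + q*((4 - 1*4) + n)) = -8 + (-15 + n)*(q + q*((4 - 4) + n)) = -8 + (-15 + n)*(q + q*(0 + n)) = -8 + (-15 + n)*(q + q*n) = -8 + (-15 + n)*(q + n*q))
u(0, 9)*(-133) = (-8 - 15*9 + 9*0² - 14*0*9)*(-133) = (-8 - 135 + 9*0 + 0)*(-133) = (-8 - 135 + 0 + 0)*(-133) = -143*(-133) = 19019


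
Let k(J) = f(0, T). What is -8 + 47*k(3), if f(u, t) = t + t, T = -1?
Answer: -102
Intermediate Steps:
f(u, t) = 2*t
k(J) = -2 (k(J) = 2*(-1) = -2)
-8 + 47*k(3) = -8 + 47*(-2) = -8 - 94 = -102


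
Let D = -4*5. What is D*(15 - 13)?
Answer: -40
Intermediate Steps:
D = -20
D*(15 - 13) = -20*(15 - 13) = -20*2 = -40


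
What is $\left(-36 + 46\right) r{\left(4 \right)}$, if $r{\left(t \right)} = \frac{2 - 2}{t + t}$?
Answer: $0$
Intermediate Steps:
$r{\left(t \right)} = 0$ ($r{\left(t \right)} = \frac{0}{2 t} = 0 \frac{1}{2 t} = 0$)
$\left(-36 + 46\right) r{\left(4 \right)} = \left(-36 + 46\right) 0 = 10 \cdot 0 = 0$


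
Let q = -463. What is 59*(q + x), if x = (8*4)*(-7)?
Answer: -40533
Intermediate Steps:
x = -224 (x = 32*(-7) = -224)
59*(q + x) = 59*(-463 - 224) = 59*(-687) = -40533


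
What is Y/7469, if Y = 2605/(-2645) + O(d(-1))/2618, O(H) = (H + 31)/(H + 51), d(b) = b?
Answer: -6818303/51719912090 ≈ -0.00013183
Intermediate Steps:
O(H) = (31 + H)/(51 + H)
Y = -6818303/6924610 (Y = 2605/(-2645) + ((31 - 1)/(51 - 1))/2618 = 2605*(-1/2645) + (30/50)*(1/2618) = -521/529 + ((1/50)*30)*(1/2618) = -521/529 + (3/5)*(1/2618) = -521/529 + 3/13090 = -6818303/6924610 ≈ -0.98465)
Y/7469 = -6818303/6924610/7469 = -6818303/6924610*1/7469 = -6818303/51719912090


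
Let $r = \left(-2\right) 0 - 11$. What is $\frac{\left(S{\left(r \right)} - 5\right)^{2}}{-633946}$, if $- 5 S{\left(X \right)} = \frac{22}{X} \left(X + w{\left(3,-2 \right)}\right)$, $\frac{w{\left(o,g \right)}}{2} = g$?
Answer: $- \frac{121}{633946} \approx -0.00019087$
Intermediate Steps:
$r = -11$ ($r = 0 - 11 = -11$)
$w{\left(o,g \right)} = 2 g$
$S{\left(X \right)} = - \frac{22 \left(-4 + X\right)}{5 X}$ ($S{\left(X \right)} = - \frac{\frac{22}{X} \left(X + 2 \left(-2\right)\right)}{5} = - \frac{\frac{22}{X} \left(X - 4\right)}{5} = - \frac{\frac{22}{X} \left(-4 + X\right)}{5} = - \frac{22 \frac{1}{X} \left(-4 + X\right)}{5} = - \frac{22 \left(-4 + X\right)}{5 X}$)
$\frac{\left(S{\left(r \right)} - 5\right)^{2}}{-633946} = \frac{\left(\frac{22 \left(4 - -11\right)}{5 \left(-11\right)} - 5\right)^{2}}{-633946} = \left(\frac{22}{5} \left(- \frac{1}{11}\right) \left(4 + 11\right) - 5\right)^{2} \left(- \frac{1}{633946}\right) = \left(\frac{22}{5} \left(- \frac{1}{11}\right) 15 - 5\right)^{2} \left(- \frac{1}{633946}\right) = \left(-6 - 5\right)^{2} \left(- \frac{1}{633946}\right) = \left(-11\right)^{2} \left(- \frac{1}{633946}\right) = 121 \left(- \frac{1}{633946}\right) = - \frac{121}{633946}$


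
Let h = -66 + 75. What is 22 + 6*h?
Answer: 76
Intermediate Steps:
h = 9
22 + 6*h = 22 + 6*9 = 22 + 54 = 76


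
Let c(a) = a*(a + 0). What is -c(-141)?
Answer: -19881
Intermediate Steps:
c(a) = a² (c(a) = a*a = a²)
-c(-141) = -1*(-141)² = -1*19881 = -19881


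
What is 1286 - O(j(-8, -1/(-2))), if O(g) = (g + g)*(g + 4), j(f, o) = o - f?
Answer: 2147/2 ≈ 1073.5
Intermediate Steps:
O(g) = 2*g*(4 + g) (O(g) = (2*g)*(4 + g) = 2*g*(4 + g))
1286 - O(j(-8, -1/(-2))) = 1286 - 2*(-1/(-2) - 1*(-8))*(4 + (-1/(-2) - 1*(-8))) = 1286 - 2*(-1*(-1/2) + 8)*(4 + (-1*(-1/2) + 8)) = 1286 - 2*(1/2 + 8)*(4 + (1/2 + 8)) = 1286 - 2*17*(4 + 17/2)/2 = 1286 - 2*17*25/(2*2) = 1286 - 1*425/2 = 1286 - 425/2 = 2147/2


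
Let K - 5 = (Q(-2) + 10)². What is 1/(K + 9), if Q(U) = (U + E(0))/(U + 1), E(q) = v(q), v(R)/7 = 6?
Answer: 1/914 ≈ 0.0010941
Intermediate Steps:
v(R) = 42 (v(R) = 7*6 = 42)
E(q) = 42
Q(U) = (42 + U)/(1 + U) (Q(U) = (U + 42)/(U + 1) = (42 + U)/(1 + U))
K = 905 (K = 5 + ((42 - 2)/(1 - 2) + 10)² = 5 + (40/(-1) + 10)² = 5 + (-1*40 + 10)² = 5 + (-40 + 10)² = 5 + (-30)² = 5 + 900 = 905)
1/(K + 9) = 1/(905 + 9) = 1/914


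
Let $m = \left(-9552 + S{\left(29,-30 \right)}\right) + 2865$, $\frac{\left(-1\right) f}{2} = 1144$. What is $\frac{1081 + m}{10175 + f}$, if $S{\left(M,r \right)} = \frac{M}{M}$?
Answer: $- \frac{5605}{7887} \approx -0.71066$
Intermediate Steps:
$S{\left(M,r \right)} = 1$
$f = -2288$ ($f = \left(-2\right) 1144 = -2288$)
$m = -6686$ ($m = \left(-9552 + 1\right) + 2865 = -9551 + 2865 = -6686$)
$\frac{1081 + m}{10175 + f} = \frac{1081 - 6686}{10175 - 2288} = - \frac{5605}{7887}$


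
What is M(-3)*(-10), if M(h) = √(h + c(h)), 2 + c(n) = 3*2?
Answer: -10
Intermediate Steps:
c(n) = 4 (c(n) = -2 + 3*2 = -2 + 6 = 4)
M(h) = √(4 + h) (M(h) = √(h + 4) = √(4 + h))
M(-3)*(-10) = √(4 - 3)*(-10) = √1*(-10) = 1*(-10) = -10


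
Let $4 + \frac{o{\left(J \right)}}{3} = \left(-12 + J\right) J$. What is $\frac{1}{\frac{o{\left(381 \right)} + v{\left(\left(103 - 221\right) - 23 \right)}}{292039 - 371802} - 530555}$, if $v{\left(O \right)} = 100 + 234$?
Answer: $- \frac{79763}{42319080554} \approx -1.8848 \cdot 10^{-6}$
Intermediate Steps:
$v{\left(O \right)} = 334$
$o{\left(J \right)} = -12 + 3 J \left(-12 + J\right)$ ($o{\left(J \right)} = -12 + 3 \left(-12 + J\right) J = -12 + 3 J \left(-12 + J\right)$)
$\frac{1}{\frac{o{\left(381 \right)} + v{\left(\left(103 - 221\right) - 23 \right)}}{292039 - 371802} - 530555} = \frac{1}{\frac{\left(-12 - 13716 + 3 \cdot 381^{2}\right) + 334}{292039 - 371802} - 530555} = \frac{1}{\frac{\left(-12 - 13716 + 3 \cdot 145161\right) + 334}{-79763} - 530555} = \frac{1}{\left(\left(-12 - 13716 + 435483\right) + 334\right) \left(- \frac{1}{79763}\right) - 530555} = \frac{1}{\left(421755 + 334\right) \left(- \frac{1}{79763}\right) - 530555} = \frac{1}{422089 \left(- \frac{1}{79763}\right) - 530555} = \frac{1}{- \frac{422089}{79763} - 530555} = \frac{1}{- \frac{42319080554}{79763}} = - \frac{79763}{42319080554}$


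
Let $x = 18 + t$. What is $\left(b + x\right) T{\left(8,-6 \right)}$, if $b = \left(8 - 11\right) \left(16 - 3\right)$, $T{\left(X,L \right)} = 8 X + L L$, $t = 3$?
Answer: $-1800$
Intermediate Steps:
$T{\left(X,L \right)} = L^{2} + 8 X$ ($T{\left(X,L \right)} = 8 X + L^{2} = L^{2} + 8 X$)
$x = 21$ ($x = 18 + 3 = 21$)
$b = -39$ ($b = \left(-3\right) 13 = -39$)
$\left(b + x\right) T{\left(8,-6 \right)} = \left(-39 + 21\right) \left(\left(-6\right)^{2} + 8 \cdot 8\right) = - 18 \left(36 + 64\right) = \left(-18\right) 100 = -1800$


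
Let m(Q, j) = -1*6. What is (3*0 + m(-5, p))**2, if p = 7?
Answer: 36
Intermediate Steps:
m(Q, j) = -6
(3*0 + m(-5, p))**2 = (3*0 - 6)**2 = (0 - 6)**2 = (-6)**2 = 36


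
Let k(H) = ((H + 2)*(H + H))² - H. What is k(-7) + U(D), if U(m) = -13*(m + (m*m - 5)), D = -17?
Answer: 1436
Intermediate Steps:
U(m) = 65 - 13*m - 13*m² (U(m) = -13*(m + (m² - 5)) = -13*(m + (-5 + m²)) = -13*(-5 + m + m²) = 65 - 13*m - 13*m²)
k(H) = -H + 4*H²*(2 + H)² (k(H) = ((2 + H)*(2*H))² - H = (2*H*(2 + H))² - H = 4*H²*(2 + H)² - H = -H + 4*H²*(2 + H)²)
k(-7) + U(D) = -7*(-1 + 4*(-7)*(2 - 7)²) + (65 - 13*(-17) - 13*(-17)²) = -7*(-1 + 4*(-7)*(-5)²) + (65 + 221 - 13*289) = -7*(-1 + 4*(-7)*25) + (65 + 221 - 3757) = -7*(-1 - 700) - 3471 = -7*(-701) - 3471 = 4907 - 3471 = 1436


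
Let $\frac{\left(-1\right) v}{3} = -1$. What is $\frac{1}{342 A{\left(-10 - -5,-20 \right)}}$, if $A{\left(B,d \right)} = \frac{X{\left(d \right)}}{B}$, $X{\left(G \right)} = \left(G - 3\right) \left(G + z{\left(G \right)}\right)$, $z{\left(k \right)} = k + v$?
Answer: $- \frac{5}{291042} \approx -1.718 \cdot 10^{-5}$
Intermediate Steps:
$v = 3$ ($v = \left(-3\right) \left(-1\right) = 3$)
$z{\left(k \right)} = 3 + k$ ($z{\left(k \right)} = k + 3 = 3 + k$)
$X{\left(G \right)} = \left(-3 + G\right) \left(3 + 2 G\right)$ ($X{\left(G \right)} = \left(G - 3\right) \left(G + \left(3 + G\right)\right) = \left(-3 + G\right) \left(3 + 2 G\right)$)
$A{\left(B,d \right)} = \frac{-9 - 3 d + 2 d^{2}}{B}$
$\frac{1}{342 A{\left(-10 - -5,-20 \right)}} = \frac{1}{342 \frac{-9 - -60 + 2 \left(-20\right)^{2}}{-10 - -5}} = \frac{1}{342 \frac{-9 + 60 + 2 \cdot 400}{-10 + 5}} = \frac{1}{342 \frac{-9 + 60 + 800}{-5}} = \frac{1}{342 \left(\left(- \frac{1}{5}\right) 851\right)} = \frac{1}{342 \left(- \frac{851}{5}\right)} = \frac{1}{- \frac{291042}{5}} = - \frac{5}{291042}$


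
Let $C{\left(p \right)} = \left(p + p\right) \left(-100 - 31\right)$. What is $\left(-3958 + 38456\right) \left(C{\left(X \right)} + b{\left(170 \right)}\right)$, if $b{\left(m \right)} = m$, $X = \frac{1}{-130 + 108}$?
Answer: $\frac{69030498}{11} \approx 6.2755 \cdot 10^{6}$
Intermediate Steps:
$X = - \frac{1}{22}$ ($X = \frac{1}{-22} = - \frac{1}{22} \approx -0.045455$)
$C{\left(p \right)} = - 262 p$ ($C{\left(p \right)} = 2 p \left(-131\right) = - 262 p$)
$\left(-3958 + 38456\right) \left(C{\left(X \right)} + b{\left(170 \right)}\right) = \left(-3958 + 38456\right) \left(\left(-262\right) \left(- \frac{1}{22}\right) + 170\right) = 34498 \left(\frac{131}{11} + 170\right) = 34498 \cdot \frac{2001}{11} = \frac{69030498}{11}$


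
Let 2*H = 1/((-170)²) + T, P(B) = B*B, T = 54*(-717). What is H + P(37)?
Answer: -1039821999/57800 ≈ -17990.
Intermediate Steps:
T = -38718
P(B) = B²
H = -1118950199/57800 (H = (1/((-170)²) - 38718)/2 = (1/28900 - 38718)/2 = (½)*(-1118950199/28900) = -1118950199/57800 ≈ -19359.)
H + P(37) = -1118950199/57800 + 37² = -1118950199/57800 + 1369 = -1039821999/57800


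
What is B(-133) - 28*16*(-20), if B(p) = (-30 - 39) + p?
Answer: 8758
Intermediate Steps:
B(p) = -69 + p
B(-133) - 28*16*(-20) = (-69 - 133) - 28*16*(-20) = -202 - 448*(-20) = -202 + 8960 = 8758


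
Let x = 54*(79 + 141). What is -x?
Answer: -11880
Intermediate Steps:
x = 11880 (x = 54*220 = 11880)
-x = -1*11880 = -11880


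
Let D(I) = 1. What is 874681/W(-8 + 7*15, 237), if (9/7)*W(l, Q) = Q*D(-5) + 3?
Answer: 2624043/560 ≈ 4685.8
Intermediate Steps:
W(l, Q) = 7/3 + 7*Q/9 (W(l, Q) = 7*(Q*1 + 3)/9 = 7*(Q + 3)/9 = 7*(3 + Q)/9 = 7/3 + 7*Q/9)
874681/W(-8 + 7*15, 237) = 874681/(7/3 + (7/9)*237) = 874681/(7/3 + 553/3) = 874681/(560/3) = 874681*(3/560) = 2624043/560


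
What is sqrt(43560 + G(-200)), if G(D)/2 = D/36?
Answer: 2*sqrt(97985)/3 ≈ 208.68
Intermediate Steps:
G(D) = D/18 (G(D) = 2*(D/36) = D/18)
sqrt(43560 + G(-200)) = sqrt(43560 + (1/18)*(-200)) = sqrt(43560 - 100/9) = sqrt(391940/9) = 2*sqrt(97985)/3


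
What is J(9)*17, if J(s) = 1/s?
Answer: 17/9 ≈ 1.8889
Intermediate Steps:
J(9)*17 = 17/9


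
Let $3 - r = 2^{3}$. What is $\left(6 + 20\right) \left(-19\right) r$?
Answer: $2470$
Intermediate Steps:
$r = -5$ ($r = 3 - 2^{3} = 3 - 8 = -5$)
$\left(6 + 20\right) \left(-19\right) r = \left(6 + 20\right) \left(-19\right) \left(-5\right) = 26 \left(-19\right) \left(-5\right) = \left(-494\right) \left(-5\right) = 2470$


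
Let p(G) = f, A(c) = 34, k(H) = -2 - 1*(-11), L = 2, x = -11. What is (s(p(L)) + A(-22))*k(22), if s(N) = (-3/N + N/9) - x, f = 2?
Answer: 787/2 ≈ 393.50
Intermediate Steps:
k(H) = 9 (k(H) = -2 + 11 = 9)
p(G) = 2
s(N) = 11 - 3/N + N/9 (s(N) = (-3/N + N/9) - 1*(-11) = (-3/N + N*(⅑)) + 11 = (-3/N + N/9) + 11 = 11 - 3/N + N/9)
(s(p(L)) + A(-22))*k(22) = ((11 - 3/2 + (⅑)*2) + 34)*9 = ((11 - 3*½ + 2/9) + 34)*9 = ((11 - 3/2 + 2/9) + 34)*9 = (175/18 + 34)*9 = (787/18)*9 = 787/2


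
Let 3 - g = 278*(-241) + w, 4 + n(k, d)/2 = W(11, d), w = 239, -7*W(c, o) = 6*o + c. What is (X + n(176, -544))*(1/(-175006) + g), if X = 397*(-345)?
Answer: -11126494087516155/1225042 ≈ -9.0825e+9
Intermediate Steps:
W(c, o) = -6*o/7 - c/7 (W(c, o) = -(6*o + c)/7 = -(c + 6*o)/7 = -6*o/7 - c/7)
n(k, d) = -78/7 - 12*d/7 (n(k, d) = -8 + 2*(-6*d/7 - ⅐*11) = -8 + 2*(-6*d/7 - 11/7) = -8 + 2*(-11/7 - 6*d/7) = -8 + (-22/7 - 12*d/7) = -78/7 - 12*d/7)
g = 66762 (g = 3 - (278*(-241) + 239) = 3 - (-66998 + 239) = 3 - 1*(-66759) = 3 + 66759 = 66762)
X = -136965
(X + n(176, -544))*(1/(-175006) + g) = (-136965 + (-78/7 - 12/7*(-544)))*(1/(-175006) + 66762) = (-136965 + (-78/7 + 6528/7))*(-1/175006 + 66762) = (-136965 + 6450/7)*(11683750571/175006) = -952305/7*11683750571/175006 = -11126494087516155/1225042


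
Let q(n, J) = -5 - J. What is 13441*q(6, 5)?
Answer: -134410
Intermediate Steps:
13441*q(6, 5) = 13441*(-5 - 1*5) = 13441*(-5 - 5) = 13441*(-10) = -134410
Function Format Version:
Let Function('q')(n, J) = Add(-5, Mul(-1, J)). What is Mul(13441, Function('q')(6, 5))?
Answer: -134410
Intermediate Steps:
Mul(13441, Function('q')(6, 5)) = Mul(13441, Add(-5, Mul(-1, 5))) = Mul(13441, Add(-5, -5)) = Mul(13441, -10) = -134410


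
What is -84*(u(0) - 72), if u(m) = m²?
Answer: 6048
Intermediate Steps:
-84*(u(0) - 72) = -84*(0² - 72) = -84*(0 - 72) = -84*(-72) = 6048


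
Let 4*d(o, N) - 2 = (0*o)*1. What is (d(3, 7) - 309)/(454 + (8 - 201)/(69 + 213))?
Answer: -86997/127835 ≈ -0.68054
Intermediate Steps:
d(o, N) = ½ (d(o, N) = ½ + ((0*o)*1)/4 = ½ + (0*1)/4 = ½ + (¼)*0 = ½ + 0 = ½)
(d(3, 7) - 309)/(454 + (8 - 201)/(69 + 213)) = (½ - 309)/(454 + (8 - 201)/(69 + 213)) = -617/(2*(454 - 193/282)) = -617/(2*127835/282) = -617/2*282/127835 = -86997/127835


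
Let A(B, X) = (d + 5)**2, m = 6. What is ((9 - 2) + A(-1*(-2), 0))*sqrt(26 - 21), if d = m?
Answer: 128*sqrt(5) ≈ 286.22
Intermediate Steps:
d = 6
A(B, X) = 121 (A(B, X) = (6 + 5)**2 = 11**2 = 121)
((9 - 2) + A(-1*(-2), 0))*sqrt(26 - 21) = ((9 - 2) + 121)*sqrt(26 - 21) = (7 + 121)*sqrt(5) = 128*sqrt(5)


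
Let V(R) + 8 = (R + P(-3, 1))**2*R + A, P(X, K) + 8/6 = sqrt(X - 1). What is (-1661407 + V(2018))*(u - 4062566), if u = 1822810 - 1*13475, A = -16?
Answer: -18488716594440807 - 36679295941200*I ≈ -1.8489e+16 - 3.6679e+13*I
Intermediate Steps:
P(X, K) = -4/3 + sqrt(-1 + X) (P(X, K) = -4/3 + sqrt(X - 1) = -4/3 + sqrt(-1 + X))
V(R) = -24 + R*(-4/3 + R + 2*I)**2 (V(R) = -8 + ((R + (-4/3 + sqrt(-1 - 3)))**2*R - 16) = -8 + ((R + (-4/3 + sqrt(-4)))**2*R - 16) = -8 + ((R + (-4/3 + 2*I))**2*R - 16) = -8 + ((-4/3 + R + 2*I)**2*R - 16) = -8 + (R*(-4/3 + R + 2*I)**2 - 16) = -8 + (-16 + R*(-4/3 + R + 2*I)**2) = -24 + R*(-4/3 + R + 2*I)**2)
u = 1809335 (u = 1822810 - 13475 = 1809335)
(-1661407 + V(2018))*(u - 4062566) = (-1661407 + (-24 + (1/9)*2018*(-4 + 3*2018 + 6*I)**2))*(1809335 - 4062566) = (-1661407 + (-24 + (1/9)*2018*(-4 + 6054 + 6*I)**2))*(-2253231) = (-1661407 + (-24 + (1/9)*2018*(6050 + 6*I)**2))*(-2253231) = (-1661407 + (-24 + 2018*(6050 + 6*I)**2/9))*(-2253231) = (-1661431 + 2018*(6050 + 6*I)**2/9)*(-2253231) = 3743587833561 - 505224462*(6050 + 6*I)**2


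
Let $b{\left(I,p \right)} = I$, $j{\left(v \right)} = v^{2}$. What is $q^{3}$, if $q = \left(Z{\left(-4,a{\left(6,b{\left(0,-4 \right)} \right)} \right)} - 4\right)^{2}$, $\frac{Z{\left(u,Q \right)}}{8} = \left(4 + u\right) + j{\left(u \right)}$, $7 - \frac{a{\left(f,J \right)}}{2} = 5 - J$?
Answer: $3635215077376$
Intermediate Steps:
$a{\left(f,J \right)} = 4 + 2 J$ ($a{\left(f,J \right)} = 14 - 2 \left(5 - J\right) = 14 + \left(-10 + 2 J\right) = 4 + 2 J$)
$Z{\left(u,Q \right)} = 32 + 8 u + 8 u^{2}$ ($Z{\left(u,Q \right)} = 8 \left(\left(4 + u\right) + u^{2}\right) = 8 \left(4 + u + u^{2}\right) = 32 + 8 u + 8 u^{2}$)
$q = 15376$ ($q = \left(\left(32 + 8 \left(-4\right) + 8 \left(-4\right)^{2}\right) - 4\right)^{2} = \left(\left(32 - 32 + 8 \cdot 16\right) - 4\right)^{2} = \left(\left(32 - 32 + 128\right) - 4\right)^{2} = \left(128 - 4\right)^{2} = 124^{2} = 15376$)
$q^{3} = 15376^{3} = 3635215077376$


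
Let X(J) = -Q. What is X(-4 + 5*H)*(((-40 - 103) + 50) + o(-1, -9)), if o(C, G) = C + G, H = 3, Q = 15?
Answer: 1545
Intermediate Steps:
X(J) = -15 (X(J) = -1*15 = -15)
X(-4 + 5*H)*(((-40 - 103) + 50) + o(-1, -9)) = -15*(((-40 - 103) + 50) + (-1 - 9)) = -15*((-143 + 50) - 10) = -15*(-93 - 10) = -15*(-103) = 1545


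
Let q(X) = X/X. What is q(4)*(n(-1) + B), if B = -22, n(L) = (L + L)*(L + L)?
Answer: -18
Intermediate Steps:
n(L) = 4*L² (n(L) = (2*L)*(2*L) = 4*L²)
q(X) = 1
q(4)*(n(-1) + B) = 1*(4*(-1)² - 22) = 1*(4*1 - 22) = 1*(4 - 22) = 1*(-18) = -18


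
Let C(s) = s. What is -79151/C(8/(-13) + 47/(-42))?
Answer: 43216446/947 ≈ 45635.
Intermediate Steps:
-79151/C(8/(-13) + 47/(-42)) = -79151/(8/(-13) + 47/(-42)) = -79151/(8*(-1/13) + 47*(-1/42)) = -79151/(-8/13 - 47/42) = -79151/(-947/546) = -79151*(-546/947) = 43216446/947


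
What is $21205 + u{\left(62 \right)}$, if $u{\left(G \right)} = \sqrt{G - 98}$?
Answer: $21205 + 6 i \approx 21205.0 + 6.0 i$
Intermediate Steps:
$u{\left(G \right)} = \sqrt{-98 + G}$
$21205 + u{\left(62 \right)} = 21205 + \sqrt{-98 + 62} = 21205 + \sqrt{-36} = 21205 + 6 i$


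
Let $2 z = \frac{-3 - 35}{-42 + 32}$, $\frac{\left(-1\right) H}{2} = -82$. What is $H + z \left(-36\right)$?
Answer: $\frac{478}{5} \approx 95.6$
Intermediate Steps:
$H = 164$ ($H = \left(-2\right) \left(-82\right) = 164$)
$z = \frac{19}{10}$ ($z = \frac{\left(-3 - 35\right) \frac{1}{-42 + 32}}{2} = \frac{\left(-38\right) \frac{1}{-10}}{2} = \frac{\left(-38\right) \left(- \frac{1}{10}\right)}{2} = \frac{1}{2} \cdot \frac{19}{5} = \frac{19}{10} \approx 1.9$)
$H + z \left(-36\right) = 164 + \frac{19}{10} \left(-36\right) = 164 - \frac{342}{5} = \frac{478}{5}$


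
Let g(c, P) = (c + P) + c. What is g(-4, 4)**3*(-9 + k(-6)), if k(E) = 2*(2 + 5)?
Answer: -320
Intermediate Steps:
g(c, P) = P + 2*c (g(c, P) = (P + c) + c = P + 2*c)
k(E) = 14 (k(E) = 2*7 = 14)
g(-4, 4)**3*(-9 + k(-6)) = (4 + 2*(-4))**3*(-9 + 14) = (4 - 8)**3*5 = (-4)**3*5 = -64*5 = -320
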